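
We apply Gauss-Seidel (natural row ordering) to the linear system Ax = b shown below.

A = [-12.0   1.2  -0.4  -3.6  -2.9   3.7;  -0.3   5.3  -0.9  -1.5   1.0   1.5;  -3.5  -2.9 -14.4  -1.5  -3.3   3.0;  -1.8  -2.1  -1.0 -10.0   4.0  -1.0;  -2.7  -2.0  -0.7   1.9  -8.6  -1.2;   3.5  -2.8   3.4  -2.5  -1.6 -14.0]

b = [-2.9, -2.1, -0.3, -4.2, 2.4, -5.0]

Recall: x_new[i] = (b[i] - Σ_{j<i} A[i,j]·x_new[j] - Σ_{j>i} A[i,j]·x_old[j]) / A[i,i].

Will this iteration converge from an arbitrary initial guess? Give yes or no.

Write A = D+L+U with D = diag(-12, 5.3, -14.4, -10, -8.6, -14).
GS T = -(D+L)⁻¹U: row 0 first, T[0,4] = -(-2.9)/(-12) = -0.2417; later rows by forward substitution.
  T[0,:] = [+0.0000, +0.1000, -0.0333, -0.3000, -0.2417, +0.3083]
  T[1,:] = [+0.0000, +0.0057, +0.1679, +0.2660, -0.2024, -0.2656]
  T[2,:] = [+0.0000, -0.0254, -0.0257, -0.0848, -0.1297, +0.1869]
  T[3,:] = [+0.0000, -0.0166, -0.0267, +0.0066, +0.4990, -0.1184]
  T[4,:] = [+0.0000, -0.0343, -0.0324, +0.0407, +0.2437, -0.2160]
  T[5,:] = [+0.0000, +0.0246, -0.0397, -0.1546, -0.1684, +0.2214]
|λ(T)| sorted: 0.5249, 0.1263, 0.1263, 0.0543, 0.0543, 0.0000.
ρ(T) = max|λ| = 0.5249; 0.5249 < 1: convergent.

yes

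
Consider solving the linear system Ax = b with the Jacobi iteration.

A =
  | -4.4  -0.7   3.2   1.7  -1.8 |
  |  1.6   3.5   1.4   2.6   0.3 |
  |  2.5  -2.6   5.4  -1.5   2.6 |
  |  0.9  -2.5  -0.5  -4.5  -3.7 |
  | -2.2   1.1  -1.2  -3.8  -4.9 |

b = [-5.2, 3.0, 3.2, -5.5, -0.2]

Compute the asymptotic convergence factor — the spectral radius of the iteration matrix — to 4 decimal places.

Write A = D+L+U with D = diag(-4.4, 3.5, 5.4, -4.5, -4.9).
Jacobi T = -D⁻¹(L+U): T[4,3] = -(-3.8)/(-4.9) = -0.7755; T[4,4] = 0.
  T[0,:] = [+0.0000 -0.1591 +0.7273 +0.3864 -0.4091]
  T[1,:] = [-0.4571 +0.0000 -0.4000 -0.7429 -0.0857]
  T[2,:] = [-0.4630 +0.4815 +0.0000 +0.2778 -0.4815]
  T[3,:] = [+0.2000 -0.5556 -0.1111 +0.0000 -0.8222]
  T[4,:] = [-0.4490 +0.2245 -0.2449 -0.7755 +0.0000]
|roots of det(T-λI)|: 1.3310, 0.9392, 0.6674, 0.6674, 0.1424.
ρ(T) = max|λ| = 1.3310; 1.3310 > 1, so it fails to converge.

1.3310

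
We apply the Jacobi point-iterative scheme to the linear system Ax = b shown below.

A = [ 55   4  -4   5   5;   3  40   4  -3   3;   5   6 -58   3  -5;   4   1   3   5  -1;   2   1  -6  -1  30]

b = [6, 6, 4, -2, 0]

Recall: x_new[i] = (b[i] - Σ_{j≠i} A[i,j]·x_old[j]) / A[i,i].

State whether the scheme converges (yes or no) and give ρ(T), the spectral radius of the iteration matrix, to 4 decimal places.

Let D = diag(55, 40, -58, 5, 30); L, U the strict triangles.
Jacobi T = -D⁻¹(L+U): T[3,2] = -(3)/(5) = -0.6000; T[3,3] = 0.
  T[0,:] = [+0.0000  -0.0727  +0.0727  -0.0909  -0.0909]
  T[1,:] = [-0.0750  +0.0000  -0.1000  +0.0750  -0.0750]
  T[2,:] = [+0.0862  +0.1034  +0.0000  +0.0517  -0.0862]
  T[3,:] = [-0.8000  -0.2000  -0.6000  +0.0000  +0.2000]
  T[4,:] = [-0.0667  -0.0333  +0.2000  +0.0333  +0.0000]
eigenvalue magnitudes: 0.2918, 0.2085, 0.2047, 0.2047, 0.0851.
spectral radius ρ = 0.2918; 0.2918 < 1: convergent.

yes, ρ = 0.2918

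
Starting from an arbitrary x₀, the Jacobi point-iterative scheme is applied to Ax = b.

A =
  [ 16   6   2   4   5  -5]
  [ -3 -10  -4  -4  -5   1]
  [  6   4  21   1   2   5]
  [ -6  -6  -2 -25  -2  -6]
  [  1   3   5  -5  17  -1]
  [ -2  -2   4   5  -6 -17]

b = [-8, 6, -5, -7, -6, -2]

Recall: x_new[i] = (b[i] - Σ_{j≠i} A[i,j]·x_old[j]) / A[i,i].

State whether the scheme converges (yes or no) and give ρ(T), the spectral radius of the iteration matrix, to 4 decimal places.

yes, ρ = 0.8367

Split A = D + L + U, D = diag(16, -10, 21, -25, 17, -17).
Jacobi: T = -D⁻¹(L+U), T[2,4] = -(2)/(21) = -0.0952; T[2,2] = 0.
  T[0,:] = [+0.0000  -0.3750  -0.1250  -0.2500  -0.3125  +0.3125]
  T[1,:] = [-0.3000  +0.0000  -0.4000  -0.4000  -0.5000  +0.1000]
  T[2,:] = [-0.2857  -0.1905  +0.0000  -0.0476  -0.0952  -0.2381]
  T[3,:] = [-0.2400  -0.2400  -0.0800  +0.0000  -0.0800  -0.2400]
  T[4,:] = [-0.0588  -0.1765  -0.2941  +0.2941  +0.0000  +0.0588]
  T[5,:] = [-0.1176  -0.1176  +0.2353  +0.2941  -0.3529  +0.0000]
|λ(T)| sorted: 0.8367, 0.4574, 0.4178, 0.4178, 0.1604, 0.1604.
ρ(T) = max|λ| = 0.8367; 0.8367 < 1 ⇒ converges.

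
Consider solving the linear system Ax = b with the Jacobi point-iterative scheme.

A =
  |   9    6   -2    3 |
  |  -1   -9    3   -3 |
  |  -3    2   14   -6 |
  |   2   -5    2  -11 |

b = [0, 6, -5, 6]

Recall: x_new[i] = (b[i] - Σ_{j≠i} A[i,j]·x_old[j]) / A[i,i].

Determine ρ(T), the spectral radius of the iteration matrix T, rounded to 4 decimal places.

Let D = diag(9, -9, 14, -11); L, U the strict triangles.
T_J = -D⁻¹(L+U): T[1,0] = -(-1)/(-9) = -0.1111; T[1,1] = 0.
  T[0,:] = [+0.0000  -0.6667  +0.2222  -0.3333]
  T[1,:] = [-0.1111  +0.0000  +0.3333  -0.3333]
  T[2,:] = [+0.2143  -0.1429  +0.0000  +0.4286]
  T[3,:] = [+0.1818  -0.4545  +0.1818  +0.0000]
|λ(T)| sorted: 0.5861, 0.3976, 0.3976, 0.0857.
spectral radius ρ = 0.5861; 0.5861 < 1: convergent.

0.5861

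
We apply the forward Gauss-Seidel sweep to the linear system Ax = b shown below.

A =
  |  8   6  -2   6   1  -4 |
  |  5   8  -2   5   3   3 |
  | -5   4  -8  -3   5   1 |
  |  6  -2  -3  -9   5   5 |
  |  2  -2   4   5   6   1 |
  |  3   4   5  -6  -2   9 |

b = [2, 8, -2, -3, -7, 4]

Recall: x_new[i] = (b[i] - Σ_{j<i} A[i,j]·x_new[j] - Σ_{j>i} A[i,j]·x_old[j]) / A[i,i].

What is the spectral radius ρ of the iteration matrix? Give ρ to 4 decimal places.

Split A = D + L + U, D = diag(8, 8, -8, -9, 6, 9).
GS T = -(D+L)⁻¹U: row 0 first, T[0,1] = -(6)/(8) = -0.7500; later rows by forward substitution.
  T[0,:] = [+0.0000 -0.7500 +0.2500 -0.7500 -0.1250 +0.5000]
  T[1,:] = [+0.0000 +0.4688 +0.0938 -0.1562 -0.2969 -0.6875]
  T[2,:] = [+0.0000 +0.7031 -0.1094 +0.0156 +0.5547 -0.5312]
  T[3,:] = [+0.0000 -0.8385 +0.1823 -0.4705 +0.3533 +1.2188]
  T[4,:] = [+0.0000 +0.6363 -0.1311 +0.5796 -0.7215 -1.2240]
  T[5,:] = [+0.0000 -0.7666 +0.0282 +0.1259 -0.0593 +0.9745]
moduli |λ_i(T)| = 1.5738, 0.8868, 0.6456, 0.0612, 0.0393, 0.0000.
ρ(T) = max|λ| = 1.5738; 1.5738 > 1, so it fails to converge.

1.5738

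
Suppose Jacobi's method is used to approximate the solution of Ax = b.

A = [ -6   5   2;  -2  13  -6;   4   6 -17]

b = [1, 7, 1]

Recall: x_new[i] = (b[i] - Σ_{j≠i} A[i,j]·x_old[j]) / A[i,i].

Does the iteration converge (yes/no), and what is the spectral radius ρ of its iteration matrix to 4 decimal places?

yes, ρ = 0.7212

Split A = D + L + U, D = diag(-6, 13, -17).
T_J = -D⁻¹(L+U): T[2,1] = -(6)/(-17) = +0.3529; T[2,2] = 0.
  T[0,:] = [+0.0000, +0.8333, +0.3333]
  T[1,:] = [+0.1538, +0.0000, +0.4615]
  T[2,:] = [+0.2353, +0.3529, +0.0000]
|eigenvalues of T|: 0.7212, 0.3880, 0.3880.
spectral radius ρ = 0.7212; 0.7212 < 1, so it converges for any x₀.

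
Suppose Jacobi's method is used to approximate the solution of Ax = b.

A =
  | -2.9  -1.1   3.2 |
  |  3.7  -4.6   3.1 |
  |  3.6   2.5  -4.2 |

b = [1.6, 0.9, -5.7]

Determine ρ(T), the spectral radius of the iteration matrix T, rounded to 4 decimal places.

Split A = D + L + U, D = diag(-2.9, -4.6, -4.2).
Jacobi T = -D⁻¹(L+U): T[0,2] = -(3.2)/(-2.9) = +1.1034; T[0,0] = 0.
  T[0,:] = [+0.0000, -0.3793, +1.1034]
  T[1,:] = [+0.8043, +0.0000, +0.6739]
  T[2,:] = [+0.8571, +0.5952, +0.0000]
eigenvalue magnitudes: 1.1453, 0.8135, 0.3319.
spectral radius ρ = 1.1453; 1.1453 > 1, so it fails to converge.

1.1453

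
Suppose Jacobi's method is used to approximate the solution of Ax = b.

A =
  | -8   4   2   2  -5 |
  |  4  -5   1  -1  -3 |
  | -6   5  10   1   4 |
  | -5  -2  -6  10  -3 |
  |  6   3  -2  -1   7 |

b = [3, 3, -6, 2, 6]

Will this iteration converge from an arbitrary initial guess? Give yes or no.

no

A = D + L + U where D = diag(-8, -5, 10, 10, 7).
Jacobi: T = -D⁻¹(L+U), T[1,0] = -(4)/(-5) = +0.8000; T[1,1] = 0.
  T[0,:] = [+0.0000 +0.5000 +0.2500 +0.2500 -0.6250]
  T[1,:] = [+0.8000 +0.0000 +0.2000 -0.2000 -0.6000]
  T[2,:] = [+0.6000 -0.5000 +0.0000 -0.1000 -0.4000]
  T[3,:] = [+0.5000 +0.2000 +0.6000 +0.0000 +0.3000]
  T[4,:] = [-0.8571 -0.4286 +0.2857 +0.1429 +0.0000]
moduli |λ_i(T)| = 1.2711, 0.9639, 0.5588, 0.5588, 0.3075.
ρ(T) = max|λ| = 1.2711; 1.2711 > 1 ⇒ diverges.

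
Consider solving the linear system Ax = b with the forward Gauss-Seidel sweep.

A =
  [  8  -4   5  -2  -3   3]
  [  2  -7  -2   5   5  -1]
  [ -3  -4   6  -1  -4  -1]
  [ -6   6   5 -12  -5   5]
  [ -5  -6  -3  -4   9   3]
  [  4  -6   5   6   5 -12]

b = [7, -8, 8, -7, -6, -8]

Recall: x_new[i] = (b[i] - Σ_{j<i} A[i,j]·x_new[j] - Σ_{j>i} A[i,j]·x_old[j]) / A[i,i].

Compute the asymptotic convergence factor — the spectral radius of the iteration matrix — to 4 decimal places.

1.1415

A = D + L + U where D = diag(8, -7, 6, -12, 9, -12).
Gauss-Seidel: T = -(D+L)⁻¹U, row 0 first, T[0,5] = -(3)/(8) = -0.3750; later rows by forward substitution.
  T[0,:] = [+0.0000, +0.5000, -0.6250, +0.2500, +0.3750, -0.3750]
  T[1,:] = [+0.0000, +0.1429, -0.4643, +0.7857, +0.8214, -0.2500]
  T[2,:] = [+0.0000, +0.3452, -0.6220, +0.8155, +1.4018, -0.1875]
  T[3,:] = [+0.0000, -0.0347, -0.1788, +0.6076, +0.3906, +0.4010]
  T[4,:] = [+0.0000, +0.4727, -0.9436, +1.2046, +1.3968, -0.5926]
  T[5,:] = [+0.0000, +0.4187, -0.7179, +0.8360, +1.0757, -0.1245]
|roots of det(T-λI)|: 1.1415, 0.6084, 0.6084, 0.1167, 0.0224, 0.0000.
ρ(T) = max|λ| = 1.1415; 1.1415 > 1, so it fails to converge.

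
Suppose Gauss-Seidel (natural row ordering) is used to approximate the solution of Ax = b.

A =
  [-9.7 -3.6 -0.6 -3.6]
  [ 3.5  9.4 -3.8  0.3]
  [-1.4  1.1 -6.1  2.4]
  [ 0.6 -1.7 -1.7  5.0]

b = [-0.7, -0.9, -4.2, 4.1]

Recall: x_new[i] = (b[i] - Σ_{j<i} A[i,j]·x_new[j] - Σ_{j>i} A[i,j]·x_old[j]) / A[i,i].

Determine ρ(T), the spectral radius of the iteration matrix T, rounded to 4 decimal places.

A = D + L + U where D = diag(-9.7, 9.4, -6.1, 5).
Gauss-Seidel: T = -(D+L)⁻¹U, row 0 first, T[0,3] = -(-3.6)/(-9.7) = -0.3711; later rows by forward substitution.
  T[0,:] = [+0.0000, -0.3711, -0.0619, -0.3711]
  T[1,:] = [+0.0000, +0.1382, +0.4273, +0.1063]
  T[2,:] = [+0.0000, +0.1101, +0.0912, +0.4978]
  T[3,:] = [+0.0000, +0.1290, +0.1837, +0.2499]
|roots of det(T-λI)|: 0.6282, 0.1062, 0.1062, 0.0000.
ρ(T) = max|λ| = 0.6282; 0.6282 < 1, so it converges for any x₀.

0.6282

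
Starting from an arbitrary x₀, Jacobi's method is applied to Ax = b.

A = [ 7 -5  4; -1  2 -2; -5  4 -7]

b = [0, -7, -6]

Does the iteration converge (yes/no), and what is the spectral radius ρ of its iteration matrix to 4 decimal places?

Diagonal D = diag(7, 2, -7); L, U strict lower/upper.
T_J = -D⁻¹(L+U): T[0,1] = -(-5)/(7) = +0.7143; T[0,0] = 0.
  T[0,:] = [+0.0000, +0.7143, -0.5714]
  T[1,:] = [+0.5000, +0.0000, +1.0000]
  T[2,:] = [-0.7143, +0.5714, +0.0000]
|eigenvalues of T|: 1.3543, 0.7052, 0.7052.
ρ = 1.3543; 1.3543 > 1: divergent.

no, ρ = 1.3543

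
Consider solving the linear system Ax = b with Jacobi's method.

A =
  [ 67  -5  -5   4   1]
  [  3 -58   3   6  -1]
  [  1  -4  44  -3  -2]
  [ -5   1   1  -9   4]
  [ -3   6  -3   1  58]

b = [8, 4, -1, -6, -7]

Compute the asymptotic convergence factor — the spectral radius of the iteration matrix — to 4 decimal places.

0.2899

Split A = D + L + U, D = diag(67, -58, 44, -9, 58).
T_J = -D⁻¹(L+U): T[2,3] = -(-3)/(44) = +0.0682; T[2,2] = 0.
  T[0,:] = [+0.0000, +0.0746, +0.0746, -0.0597, -0.0149]
  T[1,:] = [+0.0517, +0.0000, +0.0517, +0.1034, -0.0172]
  T[2,:] = [-0.0227, +0.0909, +0.0000, +0.0682, +0.0455]
  T[3,:] = [-0.5556, +0.1111, +0.1111, +0.0000, +0.4444]
  T[4,:] = [+0.0517, -0.1034, +0.0517, -0.0172, +0.0000]
|roots of det(T-λI)|: 0.2899, 0.1991, 0.1991, 0.0728, 0.0514.
spectral radius ρ = 0.2899; 0.2899 < 1: convergent.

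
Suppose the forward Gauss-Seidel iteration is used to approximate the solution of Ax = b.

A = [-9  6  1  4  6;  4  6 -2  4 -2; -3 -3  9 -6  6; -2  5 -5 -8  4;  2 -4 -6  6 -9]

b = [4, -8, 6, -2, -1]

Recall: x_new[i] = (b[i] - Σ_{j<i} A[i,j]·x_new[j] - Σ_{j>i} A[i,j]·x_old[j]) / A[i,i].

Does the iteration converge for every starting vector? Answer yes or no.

no

Write A = D+L+U with D = diag(-9, 6, 9, -8, -9).
Gauss-Seidel: T = -(D+L)⁻¹U, row 0 first, T[0,3] = -(4)/(-9) = +0.4444; later rows by forward substitution.
  T[0,:] = [+0.0000  +0.6667  +0.1111  +0.4444  +0.6667]
  T[1,:] = [+0.0000  -0.4444  +0.2593  -0.9630  -0.1111]
  T[2,:] = [+0.0000  +0.0741  +0.1235  +0.4938  -0.4815]
  T[3,:] = [+0.0000  -0.4907  +0.0571  -1.0216  +0.5648]
  T[4,:] = [+0.0000  -0.0309  -0.1348  -0.4835  +0.8951]
|roots of det(T-λI)|: 1.4456, 0.7542, 0.1229, 0.1229, 0.0000.
spectral radius ρ = 1.4456; 1.4456 > 1 ⇒ diverges.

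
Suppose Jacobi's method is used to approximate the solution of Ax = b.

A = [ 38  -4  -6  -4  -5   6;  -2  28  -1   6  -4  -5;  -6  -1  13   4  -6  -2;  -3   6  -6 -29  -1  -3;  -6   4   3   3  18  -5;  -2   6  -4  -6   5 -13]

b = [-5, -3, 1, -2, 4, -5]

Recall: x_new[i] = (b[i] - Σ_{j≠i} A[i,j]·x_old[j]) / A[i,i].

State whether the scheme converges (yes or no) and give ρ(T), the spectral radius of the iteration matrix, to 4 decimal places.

A = D + L + U where D = diag(38, 28, 13, -29, 18, -13).
Jacobi: T = -D⁻¹(L+U), T[4,2] = -(3)/(18) = -0.1667; T[4,4] = 0.
  T[0,:] = [+0.0000, +0.1053, +0.1579, +0.1053, +0.1316, -0.1579]
  T[1,:] = [+0.0714, +0.0000, +0.0357, -0.2143, +0.1429, +0.1786]
  T[2,:] = [+0.4615, +0.0769, +0.0000, -0.3077, +0.4615, +0.1538]
  T[3,:] = [-0.1034, +0.2069, -0.2069, +0.0000, -0.0345, -0.1034]
  T[4,:] = [+0.3333, -0.2222, -0.1667, -0.1667, +0.0000, +0.2778]
  T[5,:] = [-0.1538, +0.4615, -0.3077, -0.4615, +0.3846, +0.0000]
moduli |λ_i(T)| = 0.5365, 0.3212, 0.2380, 0.1739, 0.1182, 0.0330.
spectral radius ρ = 0.5365; 0.5365 < 1, so it converges for any x₀.

yes, ρ = 0.5365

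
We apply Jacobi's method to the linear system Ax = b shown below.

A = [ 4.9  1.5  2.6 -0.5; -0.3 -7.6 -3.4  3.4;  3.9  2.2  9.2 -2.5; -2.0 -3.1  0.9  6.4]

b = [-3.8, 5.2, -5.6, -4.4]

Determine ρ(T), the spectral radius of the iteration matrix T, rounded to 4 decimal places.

0.8659

Split A = D + L + U, D = diag(4.9, -7.6, 9.2, 6.4).
T_J = -D⁻¹(L+U): T[2,1] = -(2.2)/(9.2) = -0.2391; T[2,2] = 0.
  T[0,:] = [+0.0000  -0.3061  -0.5306  +0.1020]
  T[1,:] = [-0.0395  +0.0000  -0.4474  +0.4474]
  T[2,:] = [-0.4239  -0.2391  +0.0000  +0.2717]
  T[3,:] = [+0.3125  +0.4844  -0.1406  +0.0000]
|eigenvalues of T|: 0.8659, 0.5198, 0.5198, 0.0790.
ρ = 0.8659; 0.8659 < 1 ⇒ converges.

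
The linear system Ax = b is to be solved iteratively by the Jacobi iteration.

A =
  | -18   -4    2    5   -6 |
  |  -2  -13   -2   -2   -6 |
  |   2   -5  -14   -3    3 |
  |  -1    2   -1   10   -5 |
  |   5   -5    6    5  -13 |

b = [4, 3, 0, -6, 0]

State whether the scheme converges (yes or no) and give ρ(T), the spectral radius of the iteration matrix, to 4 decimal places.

yes, ρ = 0.8546

Diagonal D = diag(-18, -13, -14, 10, -13); L, U strict lower/upper.
Jacobi T = -D⁻¹(L+U): T[1,0] = -(-2)/(-13) = -0.1538; T[1,1] = 0.
  T[0,:] = [+0.0000, -0.2222, +0.1111, +0.2778, -0.3333]
  T[1,:] = [-0.1538, +0.0000, -0.1538, -0.1538, -0.4615]
  T[2,:] = [+0.1429, -0.3571, +0.0000, -0.2143, +0.2143]
  T[3,:] = [+0.1000, -0.2000, +0.1000, +0.0000, +0.5000]
  T[4,:] = [+0.3846, -0.3846, +0.4615, +0.3846, +0.0000]
|eigenvalues of T|: 0.8546, 0.3731, 0.3731, 0.1162, 0.1162.
spectral radius ρ = 0.8546; 0.8546 < 1, so it converges for any x₀.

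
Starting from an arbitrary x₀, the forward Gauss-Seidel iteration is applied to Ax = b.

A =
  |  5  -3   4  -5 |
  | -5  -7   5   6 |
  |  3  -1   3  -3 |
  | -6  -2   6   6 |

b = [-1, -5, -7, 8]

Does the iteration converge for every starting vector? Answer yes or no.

no

A = D + L + U where D = diag(5, -7, 3, 6).
Gauss-Seidel: T = -(D+L)⁻¹U, row 0 first, T[0,1] = -(-3)/(5) = +0.6000; later rows by forward substitution.
  T[0,:] = [+0.0000  +0.6000  -0.8000  +1.0000]
  T[1,:] = [+0.0000  -0.4286  +1.2857  +0.1429]
  T[2,:] = [+0.0000  -0.7429  +1.2286  +0.0476]
  T[3,:] = [+0.0000  +1.2000  -1.6000  +1.0000]
|roots of det(T-λI)|: 1.1338, 0.6148, 0.6148, 0.0000.
spectral radius ρ = 1.1338; 1.1338 > 1, so it fails to converge.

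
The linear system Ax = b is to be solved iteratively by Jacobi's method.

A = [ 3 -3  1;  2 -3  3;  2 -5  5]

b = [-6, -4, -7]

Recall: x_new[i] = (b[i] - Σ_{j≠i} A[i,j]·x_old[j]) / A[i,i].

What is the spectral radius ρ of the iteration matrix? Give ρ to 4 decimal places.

Let D = diag(3, -3, 5); L, U the strict triangles.
Jacobi T = -D⁻¹(L+U): T[2,1] = -(-5)/(5) = +1.0000; T[2,2] = 0.
  T[0,:] = [+0.0000 +1.0000 -0.3333]
  T[1,:] = [+0.6667 +0.0000 +1.0000]
  T[2,:] = [-0.4000 +1.0000 +0.0000]
eigenvalue magnitudes: 1.4892, 1.1143, 0.3750.
spectral radius ρ = 1.4892; 1.4892 > 1, so it fails to converge.

1.4892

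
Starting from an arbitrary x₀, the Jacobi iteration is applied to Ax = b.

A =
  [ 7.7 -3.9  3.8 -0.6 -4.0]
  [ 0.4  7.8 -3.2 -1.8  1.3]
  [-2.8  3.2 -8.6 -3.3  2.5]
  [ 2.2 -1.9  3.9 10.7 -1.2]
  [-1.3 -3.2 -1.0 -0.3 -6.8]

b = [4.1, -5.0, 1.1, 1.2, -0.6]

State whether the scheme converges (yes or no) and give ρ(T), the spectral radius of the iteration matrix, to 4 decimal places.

Let D = diag(7.7, 7.8, -8.6, 10.7, -6.8); L, U the strict triangles.
Jacobi: T = -D⁻¹(L+U), T[3,0] = -(2.2)/(10.7) = -0.2056; T[3,3] = 0.
  T[0,:] = [+0.0000, +0.5065, -0.4935, +0.0779, +0.5195]
  T[1,:] = [-0.0513, +0.0000, +0.4103, +0.2308, -0.1667]
  T[2,:] = [-0.3256, +0.3721, +0.0000, -0.3837, +0.2907]
  T[3,:] = [-0.2056, +0.1776, -0.3645, +0.0000, +0.1121]
  T[4,:] = [-0.1912, -0.4706, -0.1471, -0.0441, +0.0000]
|λ(T)| sorted: 0.8244, 0.4974, 0.3639, 0.3639, 0.3239.
ρ = 0.8244; 0.8244 < 1 ⇒ converges.

yes, ρ = 0.8244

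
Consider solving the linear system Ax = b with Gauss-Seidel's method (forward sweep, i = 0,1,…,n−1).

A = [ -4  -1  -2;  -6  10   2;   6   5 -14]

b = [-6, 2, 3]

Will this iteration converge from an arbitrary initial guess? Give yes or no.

yes

Diagonal D = diag(-4, 10, -14); L, U strict lower/upper.
T_GS = -(D+L)⁻¹U: row 0 first, T[0,2] = -(-2)/(-4) = -0.5000; later rows by forward substitution.
  T[0,:] = [+0.0000, -0.2500, -0.5000]
  T[1,:] = [+0.0000, -0.1500, -0.5000]
  T[2,:] = [+0.0000, -0.1607, -0.3929]
|eigenvalues of T|: 0.5798, 0.0370, 0.0000.
spectral radius ρ = 0.5798; 0.5798 < 1 ⇒ converges.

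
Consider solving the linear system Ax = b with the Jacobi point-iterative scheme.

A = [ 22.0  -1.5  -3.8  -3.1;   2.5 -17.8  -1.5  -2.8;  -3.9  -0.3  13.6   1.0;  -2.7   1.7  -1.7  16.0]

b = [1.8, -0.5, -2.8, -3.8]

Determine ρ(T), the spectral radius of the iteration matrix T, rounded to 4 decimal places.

Split A = D + L + U, D = diag(22, -17.8, 13.6, 16).
Jacobi T = -D⁻¹(L+U): T[1,2] = -(-1.5)/(-17.8) = -0.0843; T[1,1] = 0.
  T[0,:] = [+0.0000, +0.0682, +0.1727, +0.1409]
  T[1,:] = [+0.1404, +0.0000, -0.0843, -0.1573]
  T[2,:] = [+0.2868, +0.0221, +0.0000, -0.0735]
  T[3,:] = [+0.1688, -0.1062, +0.1062, +0.0000]
moduli |λ_i(T)| = 0.3125, 0.2610, 0.1057, 0.0543.
spectral radius ρ = 0.3125; 0.3125 < 1 ⇒ converges.

0.3125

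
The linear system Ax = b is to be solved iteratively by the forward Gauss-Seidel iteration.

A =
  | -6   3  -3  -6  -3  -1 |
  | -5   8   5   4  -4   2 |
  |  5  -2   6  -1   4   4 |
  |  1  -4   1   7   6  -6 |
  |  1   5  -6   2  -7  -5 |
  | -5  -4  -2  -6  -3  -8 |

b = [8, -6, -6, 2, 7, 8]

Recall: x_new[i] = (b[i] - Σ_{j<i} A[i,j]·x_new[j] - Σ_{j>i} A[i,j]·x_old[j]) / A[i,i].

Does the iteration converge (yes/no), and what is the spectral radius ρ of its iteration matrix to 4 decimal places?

no, ρ = 1.5900

Write A = D+L+U with D = diag(-6, 8, 6, 7, -7, -8).
T_GS = -(D+L)⁻¹U: row 0 first, T[0,1] = -(3)/(-6) = +0.5000; later rows by forward substitution.
  T[0,:] = [+0.0000, +0.5000, -0.5000, -1.0000, -0.5000, -0.1667]
  T[1,:] = [+0.0000, +0.3125, -0.9375, -1.1250, +0.1875, -0.3542]
  T[2,:] = [+0.0000, -0.3125, +0.1042, +0.6250, -0.1875, -0.6458]
  T[3,:] = [+0.0000, +0.1518, -0.4792, -0.5893, -0.6518, +0.7708]
  T[4,:] = [+0.0000, +0.6059, -0.9673, -1.6505, +0.0370, -0.2173]
  T[5,:] = [+0.0000, -0.7317, +1.4773, +2.0922, +0.7406, -0.0539]
|roots of det(T-λI)|: 1.5900, 1.2727, 0.5019, 0.1401, 0.1401, 0.0000.
ρ = 1.5900; 1.5900 > 1 ⇒ diverges.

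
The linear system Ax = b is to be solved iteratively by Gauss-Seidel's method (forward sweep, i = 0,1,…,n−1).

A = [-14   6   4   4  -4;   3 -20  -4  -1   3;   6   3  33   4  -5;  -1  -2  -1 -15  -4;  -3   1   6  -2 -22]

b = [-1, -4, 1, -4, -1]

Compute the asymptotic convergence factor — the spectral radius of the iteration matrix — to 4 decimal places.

0.2052

Write A = D+L+U with D = diag(-14, -20, 33, -15, -22).
GS T = -(D+L)⁻¹U: row 0 first, T[0,2] = -(4)/(-14) = +0.2857; later rows by forward substitution.
  T[0,:] = [+0.0000, +0.4286, +0.2857, +0.2857, -0.2857]
  T[1,:] = [+0.0000, +0.0643, -0.1571, -0.0071, +0.1071]
  T[2,:] = [+0.0000, -0.0838, -0.0377, -0.1725, +0.1937]
  T[3,:] = [+0.0000, -0.0316, +0.0044, -0.0066, -0.2748]
  T[4,:] = [+0.0000, -0.0755, -0.0568, -0.0857, +0.1216]
|roots of det(T-λI)|: 0.2052, 0.1609, 0.1070, 0.1070, 0.0000.
spectral radius ρ = 0.2052; 0.2052 < 1: convergent.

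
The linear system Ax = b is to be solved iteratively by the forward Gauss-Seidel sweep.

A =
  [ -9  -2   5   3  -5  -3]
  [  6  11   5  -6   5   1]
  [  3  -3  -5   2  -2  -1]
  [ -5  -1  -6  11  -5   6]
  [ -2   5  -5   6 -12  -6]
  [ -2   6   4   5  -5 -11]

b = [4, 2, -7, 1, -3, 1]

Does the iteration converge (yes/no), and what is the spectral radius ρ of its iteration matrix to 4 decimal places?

A = D + L + U where D = diag(-9, 11, -5, 11, -12, -11).
GS T = -(D+L)⁻¹U: row 0 first, T[0,3] = -(3)/(-9) = +0.3333; later rows by forward substitution.
  T[0,:] = [+0.0000  -0.2222  +0.5556  +0.3333  -0.5556  -0.3333]
  T[1,:] = [+0.0000  +0.1212  -0.7576  +0.3636  -0.1515  +0.0909]
  T[2,:] = [+0.0000  -0.2061  +0.7879  +0.3818  -0.6424  -0.4545]
  T[3,:] = [+0.0000  -0.2024  +0.6134  +0.3928  -0.1622  -0.9366]
  T[4,:] = [+0.0000  +0.0722  -0.4298  +0.1333  +0.2161  -0.6855]
  T[5,:] = [+0.0000  -0.0932  +0.2465  +0.3946  -0.3872  -0.1693]
moduli |λ_i(T)| = 1.2566, 0.4242, 0.4242, 0.3368, 0.0219, 0.0000.
ρ = 1.2566; 1.2566 > 1: divergent.

no, ρ = 1.2566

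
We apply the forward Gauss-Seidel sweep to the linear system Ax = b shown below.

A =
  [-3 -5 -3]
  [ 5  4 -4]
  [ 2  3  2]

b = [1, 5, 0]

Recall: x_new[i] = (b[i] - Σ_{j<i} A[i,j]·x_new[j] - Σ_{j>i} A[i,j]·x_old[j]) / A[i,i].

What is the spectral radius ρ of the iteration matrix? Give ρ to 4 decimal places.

Diagonal D = diag(-3, 4, 2); L, U strict lower/upper.
Gauss-Seidel: T = -(D+L)⁻¹U, row 0 first, T[0,1] = -(-5)/(-3) = -1.6667; later rows by forward substitution.
  T[0,:] = [+0.0000 -1.6667 -1.0000]
  T[1,:] = [+0.0000 +2.0833 +2.2500]
  T[2,:] = [+0.0000 -1.4583 -2.3750]
|λ(T)| sorted: 1.4450, 1.1534, 0.0000.
ρ = 1.4450; 1.4450 > 1: divergent.

1.4450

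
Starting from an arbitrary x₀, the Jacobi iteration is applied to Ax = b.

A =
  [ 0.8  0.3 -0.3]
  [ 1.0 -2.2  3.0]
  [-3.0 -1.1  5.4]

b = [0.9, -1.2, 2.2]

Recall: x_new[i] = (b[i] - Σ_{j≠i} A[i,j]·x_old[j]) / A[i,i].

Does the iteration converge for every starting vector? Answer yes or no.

yes

Split A = D + L + U, D = diag(0.8, -2.2, 5.4).
T_J = -D⁻¹(L+U): T[1,0] = -(1)/(-2.2) = +0.4545; T[1,1] = 0.
  T[0,:] = [+0.0000 -0.3750 +0.3750]
  T[1,:] = [+0.4545 +0.0000 +1.3636]
  T[2,:] = [+0.5556 +0.2037 +0.0000]
|roots of det(T-λI)|: 0.7936, 0.5605, 0.5605.
ρ = 0.7936; 0.7936 < 1, so it converges for any x₀.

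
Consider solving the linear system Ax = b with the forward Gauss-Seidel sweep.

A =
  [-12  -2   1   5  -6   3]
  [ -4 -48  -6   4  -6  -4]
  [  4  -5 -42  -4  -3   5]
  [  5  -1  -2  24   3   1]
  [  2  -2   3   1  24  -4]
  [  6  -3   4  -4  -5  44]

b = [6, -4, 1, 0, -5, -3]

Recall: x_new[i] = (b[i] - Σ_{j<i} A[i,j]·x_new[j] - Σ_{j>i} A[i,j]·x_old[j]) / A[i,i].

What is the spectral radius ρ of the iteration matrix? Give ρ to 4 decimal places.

Write A = D+L+U with D = diag(-12, -48, -42, 24, 24, 44).
T_GS = -(D+L)⁻¹U: row 0 first, T[0,3] = -(5)/(-12) = +0.4167; later rows by forward substitution.
  T[0,:] = [+0.0000 -0.1667 +0.0833 +0.4167 -0.5000 +0.2500]
  T[1,:] = [+0.0000 +0.0139 -0.1319 +0.0486 -0.0833 -0.1042]
  T[2,:] = [+0.0000 -0.0175 +0.0236 -0.0613 -0.1091 +0.1553]
  T[3,:] = [+0.0000 +0.0338 -0.0209 -0.0899 -0.0334 -0.0852]
  T[4,:] = [+0.0000 +0.0158 -0.0200 -0.0193 +0.0498 +0.1213]
  T[5,:] = [+0.0000 +0.0301 -0.0267 -0.0583 +0.0750 -0.0493]
|λ(T)| sorted: 0.1524, 0.1045, 0.1045, 0.0582, 0.0582, 0.0000.
spectral radius ρ = 0.1524; 0.1524 < 1, so it converges for any x₀.

0.1524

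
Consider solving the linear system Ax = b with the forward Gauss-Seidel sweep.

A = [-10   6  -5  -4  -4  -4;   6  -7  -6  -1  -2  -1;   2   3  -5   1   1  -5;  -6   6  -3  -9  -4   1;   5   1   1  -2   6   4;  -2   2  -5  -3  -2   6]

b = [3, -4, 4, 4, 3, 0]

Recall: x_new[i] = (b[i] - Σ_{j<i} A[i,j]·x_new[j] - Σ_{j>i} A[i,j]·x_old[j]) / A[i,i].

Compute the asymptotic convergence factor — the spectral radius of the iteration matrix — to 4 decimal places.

1.3236

Write A = D+L+U with D = diag(-10, -7, -5, -9, 6, 6).
GS T = -(D+L)⁻¹U: row 0 first, T[0,1] = -(6)/(-10) = +0.6000; later rows by forward substitution.
  T[0,:] = [+0.0000  +0.6000  -0.5000  -0.4000  -0.4000  -0.4000]
  T[1,:] = [+0.0000  +0.5143  -1.2857  -0.4857  -0.6286  -0.4857]
  T[2,:] = [+0.0000  +0.5486  -0.9714  -0.2514  -0.3371  -1.4514]
  T[3,:] = [+0.0000  -0.2400  -0.2000  +0.0267  -0.4844  +0.5378]
  T[4,:] = [+0.0000  -0.7571  +0.7262  +0.4651  +0.3328  +0.1688]
  T[5,:] = [+0.0000  +0.1133  -0.4056  -0.0126  -0.3360  -0.8558]
|roots of det(T-λI)|: 1.3236, 0.3728, 0.3728, 0.2350, 0.2350, 0.0000.
ρ(T) = max|λ| = 1.3236; 1.3236 > 1, so it fails to converge.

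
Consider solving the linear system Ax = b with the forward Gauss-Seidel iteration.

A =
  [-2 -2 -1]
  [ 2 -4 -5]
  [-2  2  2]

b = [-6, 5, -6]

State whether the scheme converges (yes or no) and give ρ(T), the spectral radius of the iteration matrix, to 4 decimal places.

no, ρ = 1.3956

Write A = D+L+U with D = diag(-2, -4, 2).
GS T = -(D+L)⁻¹U: row 0 first, T[0,1] = -(-2)/(-2) = -1.0000; later rows by forward substitution.
  T[0,:] = [+0.0000  -1.0000  -0.5000]
  T[1,:] = [+0.0000  -0.5000  -1.5000]
  T[2,:] = [+0.0000  -0.5000  +1.0000]
|roots of det(T-λI)|: 1.3956, 0.8956, 0.0000.
ρ = 1.3956; 1.3956 > 1 ⇒ diverges.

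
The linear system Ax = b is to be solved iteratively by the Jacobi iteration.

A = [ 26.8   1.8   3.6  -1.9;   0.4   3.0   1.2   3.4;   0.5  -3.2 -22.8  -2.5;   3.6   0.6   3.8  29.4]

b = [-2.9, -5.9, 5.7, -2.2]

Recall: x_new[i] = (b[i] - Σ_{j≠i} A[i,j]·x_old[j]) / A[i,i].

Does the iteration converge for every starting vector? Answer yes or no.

A = D + L + U where D = diag(26.8, 3, -22.8, 29.4).
Jacobi T = -D⁻¹(L+U): T[3,2] = -(3.8)/(29.4) = -0.1293; T[3,3] = 0.
  T[0,:] = [+0.0000  -0.0672  -0.1343  +0.0709]
  T[1,:] = [-0.1333  +0.0000  -0.4000  -1.1333]
  T[2,:] = [+0.0219  -0.1404  +0.0000  -0.1096]
  T[3,:] = [-0.1224  -0.0204  -0.1293  +0.0000]
|λ(T)| sorted: 0.4324, 0.2418, 0.2418, 0.1215.
spectral radius ρ = 0.4324; 0.4324 < 1 ⇒ converges.

yes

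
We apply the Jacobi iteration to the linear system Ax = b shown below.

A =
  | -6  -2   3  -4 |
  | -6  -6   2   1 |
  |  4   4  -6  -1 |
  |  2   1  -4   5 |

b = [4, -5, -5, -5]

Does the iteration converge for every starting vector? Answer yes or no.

Diagonal D = diag(-6, -6, -6, 5); L, U strict lower/upper.
T_J = -D⁻¹(L+U): T[3,0] = -(2)/(5) = -0.4000; T[3,3] = 0.
  T[0,:] = [+0.0000  -0.3333  +0.5000  -0.6667]
  T[1,:] = [-1.0000  +0.0000  +0.3333  +0.1667]
  T[2,:] = [+0.6667  +0.6667  +0.0000  -0.1667]
  T[3,:] = [-0.4000  -0.2000  +0.8000  +0.0000]
|roots of det(T-λI)|: 1.3149, 0.7389, 0.5608, 0.5608.
ρ = 1.3149; 1.3149 > 1 ⇒ diverges.

no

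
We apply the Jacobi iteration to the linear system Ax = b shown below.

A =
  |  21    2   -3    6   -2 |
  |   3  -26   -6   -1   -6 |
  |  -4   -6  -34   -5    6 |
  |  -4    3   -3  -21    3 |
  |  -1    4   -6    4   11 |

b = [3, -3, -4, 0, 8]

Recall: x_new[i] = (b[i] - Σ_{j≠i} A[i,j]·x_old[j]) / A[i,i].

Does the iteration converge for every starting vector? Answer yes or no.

Diagonal D = diag(21, -26, -34, -21, 11); L, U strict lower/upper.
Jacobi T = -D⁻¹(L+U): T[4,1] = -(4)/(11) = -0.3636; T[4,4] = 0.
  T[0,:] = [+0.0000 -0.0952 +0.1429 -0.2857 +0.0952]
  T[1,:] = [+0.1154 +0.0000 -0.2308 -0.0385 -0.2308]
  T[2,:] = [-0.1176 -0.1765 +0.0000 -0.1471 +0.1765]
  T[3,:] = [-0.1905 +0.1429 -0.1429 +0.0000 +0.1429]
  T[4,:] = [+0.0909 -0.3636 +0.5455 -0.3636 +0.0000]
|eigenvalues of T|: 0.5295, 0.3369, 0.1883, 0.1883, 0.1251.
ρ(T) = max|λ| = 0.5295; 0.5295 < 1, so it converges for any x₀.

yes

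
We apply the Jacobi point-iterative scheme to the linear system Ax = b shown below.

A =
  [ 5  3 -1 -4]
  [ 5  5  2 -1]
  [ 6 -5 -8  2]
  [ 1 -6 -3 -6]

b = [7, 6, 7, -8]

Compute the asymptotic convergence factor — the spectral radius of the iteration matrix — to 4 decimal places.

1.2848

Diagonal D = diag(5, 5, -8, -6); L, U strict lower/upper.
Jacobi: T = -D⁻¹(L+U), T[3,2] = -(-3)/(-6) = -0.5000; T[3,3] = 0.
  T[0,:] = [+0.0000  -0.6000  +0.2000  +0.8000]
  T[1,:] = [-1.0000  +0.0000  -0.4000  +0.2000]
  T[2,:] = [+0.7500  -0.6250  +0.0000  +0.2500]
  T[3,:] = [+0.1667  -1.0000  -0.5000  +0.0000]
|roots of det(T-λI)|: 1.2848, 0.7891, 0.7891, 0.2031.
spectral radius ρ = 1.2848; 1.2848 > 1, so it fails to converge.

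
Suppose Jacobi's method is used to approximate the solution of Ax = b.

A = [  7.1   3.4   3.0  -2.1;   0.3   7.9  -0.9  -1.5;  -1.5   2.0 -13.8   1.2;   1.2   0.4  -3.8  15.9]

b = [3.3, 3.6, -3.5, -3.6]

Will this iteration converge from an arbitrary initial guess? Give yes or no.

yes

Write A = D+L+U with D = diag(7.1, 7.9, -13.8, 15.9).
Jacobi: T = -D⁻¹(L+U), T[1,0] = -(0.3)/(7.9) = -0.0380; T[1,1] = 0.
  T[0,:] = [+0.0000 -0.4789 -0.4225 +0.2958]
  T[1,:] = [-0.0380 +0.0000 +0.1139 +0.1899]
  T[2,:] = [-0.1087 +0.1449 +0.0000 +0.0870]
  T[3,:] = [-0.0755 -0.0252 +0.2390 +0.0000]
|eigenvalues of T|: 0.3782, 0.2502, 0.1916, 0.1916.
spectral radius ρ = 0.3782; 0.3782 < 1, so it converges for any x₀.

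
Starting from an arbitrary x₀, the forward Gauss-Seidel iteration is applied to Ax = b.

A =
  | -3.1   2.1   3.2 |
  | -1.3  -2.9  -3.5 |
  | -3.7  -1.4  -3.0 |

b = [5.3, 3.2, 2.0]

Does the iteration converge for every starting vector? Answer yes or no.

no

Diagonal D = diag(-3.1, -2.9, -3); L, U strict lower/upper.
Gauss-Seidel: T = -(D+L)⁻¹U, row 0 first, T[0,2] = -(3.2)/(-3.1) = +1.0323; later rows by forward substitution.
  T[0,:] = [+0.0000, +0.6774, +1.0323]
  T[1,:] = [+0.0000, -0.3037, -1.6696]
  T[2,:] = [+0.0000, -0.6938, -0.4940]
|λ(T)| sorted: 1.4793, 0.6816, 0.0000.
ρ(T) = max|λ| = 1.4793; 1.4793 > 1, so it fails to converge.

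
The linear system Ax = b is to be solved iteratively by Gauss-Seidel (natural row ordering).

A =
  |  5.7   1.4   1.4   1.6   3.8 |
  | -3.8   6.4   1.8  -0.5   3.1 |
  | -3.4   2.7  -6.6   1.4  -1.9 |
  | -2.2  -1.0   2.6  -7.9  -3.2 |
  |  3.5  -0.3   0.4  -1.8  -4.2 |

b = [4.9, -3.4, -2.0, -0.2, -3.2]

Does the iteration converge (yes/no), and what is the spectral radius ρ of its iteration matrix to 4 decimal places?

yes, ρ = 0.8342

Split A = D + L + U, D = diag(5.7, 6.4, -6.6, -7.9, -4.2).
Gauss-Seidel: T = -(D+L)⁻¹U, row 0 first, T[0,4] = -(3.8)/(5.7) = -0.6667; later rows by forward substitution.
  T[0,:] = [+0.0000, -0.2456, -0.2456, -0.2807, -0.6667]
  T[1,:] = [+0.0000, -0.1458, -0.4271, -0.0885, -0.8802]
  T[2,:] = [+0.0000, +0.0669, -0.0482, +0.3205, -0.3045]
  T[3,:] = [+0.0000, +0.1089, +0.1066, +0.1949, -0.2082]
  T[4,:] = [+0.0000, -0.2346, -0.2244, -0.2806, -0.4325]
|eigenvalues of T|: 0.8342, 0.4275, 0.1309, 0.1059, 0.0000.
ρ = 0.8342; 0.8342 < 1 ⇒ converges.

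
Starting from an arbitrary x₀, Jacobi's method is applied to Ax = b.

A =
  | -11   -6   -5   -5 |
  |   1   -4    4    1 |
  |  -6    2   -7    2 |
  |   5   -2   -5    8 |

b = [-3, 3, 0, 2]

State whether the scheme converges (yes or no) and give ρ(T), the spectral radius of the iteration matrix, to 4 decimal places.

Split A = D + L + U, D = diag(-11, -4, -7, 8).
Jacobi T = -D⁻¹(L+U): T[1,2] = -(4)/(-4) = +1.0000; T[1,1] = 0.
  T[0,:] = [+0.0000 -0.5455 -0.4545 -0.4545]
  T[1,:] = [+0.2500 +0.0000 +1.0000 +0.2500]
  T[2,:] = [-0.8571 +0.2857 +0.0000 +0.2857]
  T[3,:] = [-0.6250 +0.2500 +0.6250 +0.0000]
|λ(T)| sorted: 1.3591, 0.7005, 0.7005, 0.2678.
ρ(T) = max|λ| = 1.3591; 1.3591 > 1 ⇒ diverges.

no, ρ = 1.3591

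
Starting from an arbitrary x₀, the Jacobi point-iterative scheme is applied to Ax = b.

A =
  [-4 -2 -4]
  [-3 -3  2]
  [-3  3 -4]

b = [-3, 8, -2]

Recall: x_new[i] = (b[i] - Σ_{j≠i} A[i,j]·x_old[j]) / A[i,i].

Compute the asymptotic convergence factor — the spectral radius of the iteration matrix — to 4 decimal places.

1.5479

A = D + L + U where D = diag(-4, -3, -4).
T_J = -D⁻¹(L+U): T[1,0] = -(-3)/(-3) = -1.0000; T[1,1] = 0.
  T[0,:] = [+0.0000  -0.5000  -1.0000]
  T[1,:] = [-1.0000  +0.0000  +0.6667]
  T[2,:] = [-0.7500  +0.7500  +0.0000]
eigenvalue magnitudes: 1.5479, 0.8038, 0.8038.
ρ(T) = max|λ| = 1.5479; 1.5479 > 1 ⇒ diverges.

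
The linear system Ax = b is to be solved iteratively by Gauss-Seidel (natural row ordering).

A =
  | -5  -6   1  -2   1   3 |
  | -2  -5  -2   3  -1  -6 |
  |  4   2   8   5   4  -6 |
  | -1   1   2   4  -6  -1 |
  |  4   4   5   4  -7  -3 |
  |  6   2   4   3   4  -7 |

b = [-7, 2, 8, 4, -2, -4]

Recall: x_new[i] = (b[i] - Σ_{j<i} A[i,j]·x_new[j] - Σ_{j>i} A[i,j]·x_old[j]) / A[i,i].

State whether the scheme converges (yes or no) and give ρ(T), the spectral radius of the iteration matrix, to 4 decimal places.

no, ρ = 1.1907

Write A = D+L+U with D = diag(-5, -5, 8, 4, -7, -7).
GS T = -(D+L)⁻¹U: row 0 first, T[0,3] = -(-2)/(-5) = -0.4000; later rows by forward substitution.
  T[0,:] = [+0.0000 -1.2000 +0.2000 -0.4000 +0.2000 +0.6000]
  T[1,:] = [+0.0000 +0.4800 -0.4800 +0.7600 -0.2800 -1.4400]
  T[2,:] = [+0.0000 +0.4800 +0.0200 -0.6150 -0.5300 +0.8100]
  T[3,:] = [+0.0000 -0.6600 +0.1600 +0.0175 +1.8850 +0.3550]
  T[4,:] = [+0.0000 -0.4457 -0.0543 -0.2236 +0.6529 -0.1271]
  T[5,:] = [+0.0000 -1.1547 +0.0833 -0.5974 +0.9695 +0.6452]
moduli |λ_i(T)| = 1.1907, 0.7680, 0.7680, 0.4852, 0.4852, 0.0000.
spectral radius ρ = 1.1907; 1.1907 > 1: divergent.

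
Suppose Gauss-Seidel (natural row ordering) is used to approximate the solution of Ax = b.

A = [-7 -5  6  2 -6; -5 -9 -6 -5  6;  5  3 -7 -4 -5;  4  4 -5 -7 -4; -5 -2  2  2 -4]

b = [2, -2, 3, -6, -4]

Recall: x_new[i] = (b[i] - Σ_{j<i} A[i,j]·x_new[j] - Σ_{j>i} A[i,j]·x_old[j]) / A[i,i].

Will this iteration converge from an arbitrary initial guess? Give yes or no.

Let D = diag(-7, -9, -7, -7, -4); L, U the strict triangles.
T_GS = -(D+L)⁻¹U: row 0 first, T[0,3] = -(2)/(-7) = +0.2857; later rows by forward substitution.
  T[0,:] = [+0.0000  -0.7143  +0.8571  +0.2857  -0.8571]
  T[1,:] = [+0.0000  +0.3968  -1.1429  -0.7143  +1.1429]
  T[2,:] = [+0.0000  -0.3401  +0.1224  -0.6735  -0.8367]
  T[3,:] = [+0.0000  +0.0615  -0.2507  +0.2362  +0.1895]
  T[4,:] = [+0.0000  +0.5552  -0.5641  -0.2187  +0.1764]
|λ(T)| sorted: 1.6485, 0.5615, 0.5615, 0.3740, 0.0000.
ρ = 1.6485; 1.6485 > 1 ⇒ diverges.

no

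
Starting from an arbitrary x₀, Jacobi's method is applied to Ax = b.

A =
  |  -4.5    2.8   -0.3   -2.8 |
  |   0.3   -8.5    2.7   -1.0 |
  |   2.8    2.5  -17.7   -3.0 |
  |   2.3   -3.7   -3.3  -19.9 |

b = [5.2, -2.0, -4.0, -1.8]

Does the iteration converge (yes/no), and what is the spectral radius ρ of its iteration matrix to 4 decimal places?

Let D = diag(-4.5, -8.5, -17.7, -19.9); L, U the strict triangles.
T_J = -D⁻¹(L+U): T[3,0] = -(2.3)/(-19.9) = +0.1156; T[3,3] = 0.
  T[0,:] = [+0.0000, +0.6222, -0.0667, -0.6222]
  T[1,:] = [+0.0353, +0.0000, +0.3176, -0.1176]
  T[2,:] = [+0.1582, +0.1412, +0.0000, -0.1695]
  T[3,:] = [+0.1156, -0.1859, -0.1658, +0.0000]
|eigenvalues of T|: 0.4458, 0.3504, 0.3504, 0.1328.
spectral radius ρ = 0.4458; 0.4458 < 1: convergent.

yes, ρ = 0.4458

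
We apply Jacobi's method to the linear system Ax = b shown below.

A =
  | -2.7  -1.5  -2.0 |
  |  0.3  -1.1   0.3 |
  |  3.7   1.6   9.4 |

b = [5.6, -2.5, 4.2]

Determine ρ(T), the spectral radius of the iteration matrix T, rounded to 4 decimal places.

Let D = diag(-2.7, -1.1, 9.4); L, U the strict triangles.
Jacobi T = -D⁻¹(L+U): T[1,0] = -(0.3)/(-1.1) = +0.2727; T[1,1] = 0.
  T[0,:] = [+0.0000  -0.5556  -0.7407]
  T[1,:] = [+0.2727  +0.0000  +0.2727]
  T[2,:] = [-0.3936  -0.1702  +0.0000]
moduli |λ_i(T)| = 0.5229, 0.4240, 0.4240.
ρ(T) = max|λ| = 0.5229; 0.5229 < 1, so it converges for any x₀.

0.5229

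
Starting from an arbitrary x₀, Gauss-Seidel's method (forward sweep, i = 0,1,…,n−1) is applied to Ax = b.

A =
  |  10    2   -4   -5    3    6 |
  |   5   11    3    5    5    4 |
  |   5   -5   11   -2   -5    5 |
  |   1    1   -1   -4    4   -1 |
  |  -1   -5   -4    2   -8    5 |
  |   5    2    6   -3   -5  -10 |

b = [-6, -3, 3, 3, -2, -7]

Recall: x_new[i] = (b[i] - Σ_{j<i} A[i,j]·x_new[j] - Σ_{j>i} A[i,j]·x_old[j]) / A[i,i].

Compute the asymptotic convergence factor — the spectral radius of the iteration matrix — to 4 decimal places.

Split A = D + L + U, D = diag(10, 11, 11, -4, -8, -10).
T_GS = -(D+L)⁻¹U: row 0 first, T[0,1] = -(2)/(10) = -0.2000; later rows by forward substitution.
  T[0,:] = [+0.0000 -0.2000 +0.4000 +0.5000 -0.3000 -0.6000]
  T[1,:] = [+0.0000 +0.0909 -0.4545 -0.6818 -0.3182 -0.0909]
  T[2,:] = [+0.0000 +0.1322 -0.3884 -0.3554 +0.4463 -0.2231]
  T[3,:] = [+0.0000 -0.0603 +0.0835 +0.0434 +0.7339 -0.3669]
  T[4,:] = [+0.0000 -0.1130 +0.4492 +0.5522 +0.1967 +0.7767]
  T[5,:] = [+0.0000 +0.0721 -0.3736 -0.3887 -0.2644 -0.7303]
|λ(T)| sorted: 1.2089, 0.7066, 0.1650, 0.1650, 0.1333, 0.0000.
ρ(T) = max|λ| = 1.2089; 1.2089 > 1, so it fails to converge.

1.2089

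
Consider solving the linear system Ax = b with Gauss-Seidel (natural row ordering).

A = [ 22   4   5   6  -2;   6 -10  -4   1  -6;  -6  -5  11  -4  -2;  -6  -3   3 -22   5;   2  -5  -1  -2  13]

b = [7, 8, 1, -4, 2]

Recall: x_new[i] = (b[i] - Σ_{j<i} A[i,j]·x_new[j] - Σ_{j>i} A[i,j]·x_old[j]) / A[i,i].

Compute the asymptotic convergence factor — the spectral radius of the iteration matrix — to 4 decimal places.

0.6562

Let D = diag(22, -10, 11, -22, 13); L, U the strict triangles.
GS T = -(D+L)⁻¹U: row 0 first, T[0,1] = -(4)/(22) = -0.1818; later rows by forward substitution.
  T[0,:] = [+0.0000  -0.1818  -0.2273  -0.2727  +0.0909]
  T[1,:] = [+0.0000  -0.1091  -0.5364  -0.0636  -0.5455]
  T[2,:] = [+0.0000  -0.1488  -0.3678  +0.1860  -0.0165]
  T[3,:] = [+0.0000  +0.0442  +0.0850  +0.1084  +0.2746]
  T[4,:] = [+0.0000  -0.0186  -0.1865  +0.0485  -0.1828]
|roots of det(T-λI)|: 0.6562, 0.1371, 0.1371, 0.0750, 0.0000.
ρ = 0.6562; 0.6562 < 1: convergent.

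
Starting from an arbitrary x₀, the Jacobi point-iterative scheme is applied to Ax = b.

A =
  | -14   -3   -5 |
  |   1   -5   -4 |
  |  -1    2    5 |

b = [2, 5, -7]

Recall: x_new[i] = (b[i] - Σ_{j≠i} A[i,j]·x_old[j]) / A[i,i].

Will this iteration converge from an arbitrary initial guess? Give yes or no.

yes

Write A = D+L+U with D = diag(-14, -5, 5).
Jacobi: T = -D⁻¹(L+U), T[2,0] = -(-1)/(5) = +0.2000; T[2,2] = 0.
  T[0,:] = [+0.0000  -0.2143  -0.3571]
  T[1,:] = [+0.2000  +0.0000  -0.8000]
  T[2,:] = [+0.2000  -0.4000  +0.0000]
|roots of det(T-λI)|: 0.5633, 0.3340, 0.3340.
ρ = 0.5633; 0.5633 < 1: convergent.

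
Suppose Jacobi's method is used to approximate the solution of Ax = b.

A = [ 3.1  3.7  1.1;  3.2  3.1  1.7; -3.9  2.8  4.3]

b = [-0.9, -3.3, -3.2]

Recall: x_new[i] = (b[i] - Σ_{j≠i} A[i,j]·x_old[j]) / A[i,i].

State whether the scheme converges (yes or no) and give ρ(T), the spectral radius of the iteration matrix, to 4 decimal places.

no, ρ = 1.2459

A = D + L + U where D = diag(3.1, 3.1, 4.3).
T_J = -D⁻¹(L+U): T[1,0] = -(3.2)/(3.1) = -1.0323; T[1,1] = 0.
  T[0,:] = [+0.0000  -1.1935  -0.3548]
  T[1,:] = [-1.0323  +0.0000  -0.5484]
  T[2,:] = [+0.9070  -0.6512  +0.0000]
eigenvalue magnitudes: 1.2459, 0.9440, 0.3019.
ρ(T) = max|λ| = 1.2459; 1.2459 > 1, so it fails to converge.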